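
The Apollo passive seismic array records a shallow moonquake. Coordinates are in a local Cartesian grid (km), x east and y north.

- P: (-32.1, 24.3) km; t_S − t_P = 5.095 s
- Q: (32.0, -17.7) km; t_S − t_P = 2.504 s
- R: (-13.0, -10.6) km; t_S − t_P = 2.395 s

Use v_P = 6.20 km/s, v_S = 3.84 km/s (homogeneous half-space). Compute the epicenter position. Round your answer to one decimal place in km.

Distance from S−P lag: d = Δt · v_P v_S / (v_P − v_S) = Δt · (6.20·3.84)/(6.20−3.84) ≈ 10.0881·Δt.
So d_P = 51.40, d_Q = 25.26, d_R = 24.16 km.
Circle about each station: (x + 32.1)² + (y − 24.3)² = 51.40²; (x − 32.0)² + (y + 17.7)² = 25.26²; (x + 13.0)² + (y + 10.6)² = 24.16².
Subtracting pairs of circle equations eliminates x²+y² and gives linear equations (the radical axes):
128.2 x − 84.0 y = 1720.28
38.2 x − 69.8 y = 718.71
Solving the 2×2 system: x ≈ 10.4, y ≈ -4.6 km.
Check against P (with the unrounded x, y): √((x + 32.1)²+(y − 24.3)²) = 51.40 ≈ 51.40 km. ✓

10.4 km east, -4.6 km north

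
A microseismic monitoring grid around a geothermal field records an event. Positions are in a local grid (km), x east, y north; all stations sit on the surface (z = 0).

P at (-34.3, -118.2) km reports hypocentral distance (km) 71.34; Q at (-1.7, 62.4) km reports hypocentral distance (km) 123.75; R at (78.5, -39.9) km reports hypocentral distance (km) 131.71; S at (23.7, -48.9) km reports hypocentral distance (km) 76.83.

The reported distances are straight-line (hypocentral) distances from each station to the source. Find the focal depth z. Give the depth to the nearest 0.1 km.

Each station gives a sphere (x−x_i)² + (y−y_i)² + z² = d_i² (stations at z=0).
Subtracting the P sphere from Q and R: z² cancels, leaving linear equations in x and y:
65.2 x + 361.2 y = -21475.75
225.6 x + 156.6 y = -19651.60
Solving: x ≈ -52.402, y ≈ -49.998 km (keep extra digits for the depth step; rounded: -52.4, -50.0).
Then from the P sphere: z² = 71.34² − (x + 34.3)² − (y + 118.2)² with x = -52.402, y = -49.998, so z ≈ 10.498 ≈ 10.5 km.

depth ≈ 10.5 km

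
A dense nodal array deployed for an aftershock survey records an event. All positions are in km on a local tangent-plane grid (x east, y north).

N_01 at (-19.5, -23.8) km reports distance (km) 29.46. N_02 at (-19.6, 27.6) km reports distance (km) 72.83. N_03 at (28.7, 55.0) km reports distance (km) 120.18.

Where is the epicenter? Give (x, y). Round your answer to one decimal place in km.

Circle about each station: (x + 19.5)² + (y + 23.8)² = 29.46²; (x + 19.6)² + (y − 27.6)² = 72.83²; (x − 28.7)² + (y − 55.0)² = 120.18².
Subtracting the N_01 equation from the N_02 and N_03 equations removes the quadratic terms:
-0.2 x + 102.8 y = -4237.09
96.4 x + 157.6 y = -10673.34
Solving the 2×2 system: x ≈ -43.2, y ≈ -41.3 km.

(-43.2, -41.3)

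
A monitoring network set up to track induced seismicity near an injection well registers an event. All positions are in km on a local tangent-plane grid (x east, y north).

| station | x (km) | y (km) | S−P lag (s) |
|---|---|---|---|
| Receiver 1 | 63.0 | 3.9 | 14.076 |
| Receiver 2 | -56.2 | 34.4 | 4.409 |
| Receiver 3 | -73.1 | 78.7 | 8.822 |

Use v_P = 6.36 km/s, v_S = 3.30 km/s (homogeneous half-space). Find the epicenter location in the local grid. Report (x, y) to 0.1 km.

x ≈ -26.5 km, y ≈ 40.1 km

Distance from S−P lag: d = Δt · v_P v_S / (v_P − v_S) = Δt · (6.36·3.30)/(6.36−3.30) ≈ 6.8588·Δt.
So d_Receiver 1 = 96.54, d_Receiver 2 = 30.24, d_Receiver 3 = 60.51 km.
Circle about each station: (x − 63.0)² + (y − 3.9)² = 96.54²; (x + 56.2)² + (y − 34.4)² = 30.24²; (x + 73.1)² + (y − 78.7)² = 60.51².
Subtracting pairs of circle equations eliminates x²+y² and gives linear equations (the radical axes):
-238.4 x + 61.0 y = 8763.10
-272.2 x + 149.6 y = 13211.60
Solving the 2×2 system: x ≈ -26.5, y ≈ 40.1 km.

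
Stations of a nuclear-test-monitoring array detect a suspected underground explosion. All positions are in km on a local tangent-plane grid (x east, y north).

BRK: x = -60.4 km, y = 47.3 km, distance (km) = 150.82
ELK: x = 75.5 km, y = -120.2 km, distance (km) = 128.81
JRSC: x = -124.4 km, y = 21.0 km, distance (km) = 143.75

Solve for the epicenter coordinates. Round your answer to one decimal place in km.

x ≈ -52.2 km, y ≈ -103.3 km

Circle about each station: (x + 60.4)² + (y − 47.3)² = 150.82²; (x − 75.5)² + (y + 120.2)² = 128.81²; (x + 124.4)² + (y − 21.0)² = 143.75².
Subtracting pairs of circle equations eliminates x²+y² and gives linear equations (the radical axes):
271.8 x − 335.0 y = 20417.50
-128.0 x − 52.6 y = 12113.52
Solving the 2×2 system: x ≈ -52.2, y ≈ -103.3 km.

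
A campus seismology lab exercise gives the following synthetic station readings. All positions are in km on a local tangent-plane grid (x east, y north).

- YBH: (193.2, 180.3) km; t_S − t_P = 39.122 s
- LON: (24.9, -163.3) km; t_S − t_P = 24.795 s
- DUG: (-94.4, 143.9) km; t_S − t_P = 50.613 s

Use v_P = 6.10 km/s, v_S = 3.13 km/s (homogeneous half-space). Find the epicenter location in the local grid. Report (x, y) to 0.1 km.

152.6 km east, -67.9 km north

Distance from S−P lag: d = Δt · v_P v_S / (v_P − v_S) = Δt · (6.10·3.13)/(6.10−3.13) ≈ 6.4286·Δt.
So d_YBH = 251.50, d_LON = 159.40, d_DUG = 325.37 km.
Circle about each station: (x − 193.2)² + (y − 180.3)² = 251.50²; (x − 24.9)² + (y + 163.3)² = 159.40²; (x + 94.4)² + (y − 143.9)² = 325.37².
Subtracting the YBH equation from the LON and DUG equations removes the quadratic terms:
-336.6 x − 687.2 y = -4703.54
-575.2 x − 72.8 y = -82829.15
Solving the 2×2 system: x ≈ 152.6, y ≈ -67.9 km.
Check against YBH (with the unrounded x, y): √((x − 193.2)²+(y − 180.3)²) = 251.50 ≈ 251.50 km. ✓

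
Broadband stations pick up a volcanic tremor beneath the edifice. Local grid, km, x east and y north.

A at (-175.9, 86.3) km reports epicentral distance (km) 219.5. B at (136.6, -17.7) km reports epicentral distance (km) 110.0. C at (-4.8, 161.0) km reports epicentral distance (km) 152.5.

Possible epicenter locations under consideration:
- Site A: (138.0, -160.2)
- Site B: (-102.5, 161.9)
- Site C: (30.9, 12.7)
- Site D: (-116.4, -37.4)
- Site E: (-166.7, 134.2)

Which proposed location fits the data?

For each candidate, compare |candidate − station| to the reported distance:
Site A: residuals A 179.6, B 32.5, C 199.0 → max 199.0 km
Site B: residuals A 114.1, B 189.0, C 54.8 → max 189.0 km
Site C: residuals A 0.0, B 0.0, C 0.0 → max 0.0 km
Site D: residuals A 82.2, B 143.8, C 75.1 → max 143.8 km
Site E: residuals A 170.7, B 229.2, C 11.6 → max 229.2 km
Only Site C has all residuals ≈ 0.

Site C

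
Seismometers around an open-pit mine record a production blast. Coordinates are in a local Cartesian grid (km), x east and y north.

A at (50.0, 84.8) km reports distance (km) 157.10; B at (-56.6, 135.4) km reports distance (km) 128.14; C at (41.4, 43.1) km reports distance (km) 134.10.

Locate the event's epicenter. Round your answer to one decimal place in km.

Circle about each station: (x − 50.0)² + (y − 84.8)² = 157.10²; (x + 56.6)² + (y − 135.4)² = 128.14²; (x − 41.4)² + (y − 43.1)² = 134.10².
Subtracting pairs of circle equations eliminates x²+y² and gives linear equations (the radical axes):
-213.2 x + 101.2 y = 20106.23
-17.2 x − 83.4 y = 578.13
Solving the 2×2 system: x ≈ -88.9, y ≈ 11.4 km.

(-88.9, 11.4)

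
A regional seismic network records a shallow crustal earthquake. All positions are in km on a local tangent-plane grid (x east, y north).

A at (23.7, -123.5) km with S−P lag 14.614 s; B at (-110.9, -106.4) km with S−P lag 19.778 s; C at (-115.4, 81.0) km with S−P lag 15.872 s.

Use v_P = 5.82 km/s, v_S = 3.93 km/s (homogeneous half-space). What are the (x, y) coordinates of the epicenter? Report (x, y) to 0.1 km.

Distance from S−P lag: d = Δt · v_P v_S / (v_P − v_S) = Δt · (5.82·3.93)/(5.82−3.93) ≈ 12.1019·Δt.
So d_A = 176.86, d_B = 239.35, d_C = 192.08 km.
Circle about each station: (x − 23.7)² + (y + 123.5)² = 176.86²; (x + 110.9)² + (y + 106.4)² = 239.35²; (x + 115.4)² + (y − 81.0)² = 192.08².
Subtracting pairs of circle equations eliminates x²+y² and gives linear equations (the radical axes):
-269.2 x + 34.2 y = -18203.13
-278.2 x + 409.0 y = -1551.05
Solving the 2×2 system: x ≈ 73.5, y ≈ 46.2 km.
Check against A (with the unrounded x, y): √((x − 23.7)²+(y + 123.5)²) = 176.85 ≈ 176.86 km. ✓

(73.5, 46.2)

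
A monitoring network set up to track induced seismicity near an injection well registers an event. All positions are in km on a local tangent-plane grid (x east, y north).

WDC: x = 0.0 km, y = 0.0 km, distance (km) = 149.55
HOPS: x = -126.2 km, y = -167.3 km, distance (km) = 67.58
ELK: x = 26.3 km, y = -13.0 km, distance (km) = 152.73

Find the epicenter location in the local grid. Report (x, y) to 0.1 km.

(-67.8, -133.3)

Circle about each station: x² + y² = 149.55²; (x + 126.2)² + (y + 167.3)² = 67.58²; (x − 26.3)² + (y + 13.0)² = 152.73².
Subtracting the WDC equation from the HOPS and ELK equations removes the quadratic terms:
-252.4 x − 334.6 y = 61713.88
52.6 x − 26.0 y = -100.56
Solving the 2×2 system: x ≈ -67.8, y ≈ -133.3 km.
Check against WDC (with the unrounded x, y): √(x²+y²) = 149.55 ≈ 149.55 km. ✓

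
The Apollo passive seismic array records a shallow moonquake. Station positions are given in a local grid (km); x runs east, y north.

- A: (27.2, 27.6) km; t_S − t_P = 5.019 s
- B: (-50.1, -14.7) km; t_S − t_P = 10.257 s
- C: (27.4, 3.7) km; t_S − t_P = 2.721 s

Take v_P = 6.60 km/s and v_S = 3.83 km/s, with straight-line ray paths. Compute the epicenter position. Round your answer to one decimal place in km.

Distance from S−P lag: d = Δt · v_P v_S / (v_P − v_S) = Δt · (6.60·3.83)/(6.60−3.83) ≈ 9.1256·Δt.
So d_A = 45.80, d_B = 93.60, d_C = 24.83 km.
Circle about each station: (x − 27.2)² + (y − 27.6)² = 45.80²; (x + 50.1)² + (y + 14.7)² = 93.60²; (x − 27.4)² + (y − 3.7)² = 24.83².
Subtracting pairs of circle equations eliminates x²+y² and gives linear equations (the radical axes):
-154.6 x − 84.6 y = -5438.82
0.4 x − 47.8 y = 743.96
Solving the 2×2 system: x ≈ 43.5, y ≈ -15.2 km.
Check against A (with the unrounded x, y): √((x − 27.2)²+(y − 27.6)²) = 45.80 ≈ 45.80 km. ✓

x ≈ 43.5 km, y ≈ -15.2 km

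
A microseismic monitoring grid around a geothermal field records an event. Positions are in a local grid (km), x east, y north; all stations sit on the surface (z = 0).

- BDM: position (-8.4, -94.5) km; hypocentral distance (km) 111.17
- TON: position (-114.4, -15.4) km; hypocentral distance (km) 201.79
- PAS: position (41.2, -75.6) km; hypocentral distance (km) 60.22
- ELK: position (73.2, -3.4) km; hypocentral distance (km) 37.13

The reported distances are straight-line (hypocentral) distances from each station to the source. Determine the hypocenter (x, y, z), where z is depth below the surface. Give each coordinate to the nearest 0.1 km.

Each station gives a sphere (x−x_i)² + (y−y_i)² + z² = d_i² (stations at z=0).
Subtracting the BDM sphere from TON and PAS: z² cancels, leaving linear equations in x and y:
-212.0 x + 158.2 y = -24036.73
99.2 x + 37.8 y = 7144.31
Solving: x ≈ 86.001, y ≈ -36.692 km (keep extra digits for the depth step; rounded: 86.0, -36.7).
Then from the BDM sphere: z² = 111.17² − (x + 8.4)² − (y + 94.5)² with x = 86.001, y = -36.692, so z ≈ 10.269 ≈ 10.3 km.

x ≈ 86.0 km, y ≈ -36.7 km, depth ≈ 10.3 km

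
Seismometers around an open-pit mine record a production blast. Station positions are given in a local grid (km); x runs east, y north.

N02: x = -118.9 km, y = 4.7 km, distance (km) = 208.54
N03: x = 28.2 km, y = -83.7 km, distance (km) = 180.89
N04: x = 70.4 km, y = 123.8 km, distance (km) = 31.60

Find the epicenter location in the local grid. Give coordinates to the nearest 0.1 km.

Circle about each station: (x + 118.9)² + (y − 4.7)² = 208.54²; (x − 28.2)² + (y + 83.7)² = 180.89²; (x − 70.4)² + (y − 123.8)² = 31.60².
Subtracting the N02 equation from the N03 and N04 equations removes the quadratic terms:
294.2 x − 176.8 y = 4409.37
378.6 x + 238.2 y = 48613.67
Solving the 2×2 system: x ≈ 70.4, y ≈ 92.2 km.
Check against N02 (with the unrounded x, y): √((x + 118.9)²+(y − 4.7)²) = 208.54 ≈ 208.54 km. ✓

(70.4, 92.2)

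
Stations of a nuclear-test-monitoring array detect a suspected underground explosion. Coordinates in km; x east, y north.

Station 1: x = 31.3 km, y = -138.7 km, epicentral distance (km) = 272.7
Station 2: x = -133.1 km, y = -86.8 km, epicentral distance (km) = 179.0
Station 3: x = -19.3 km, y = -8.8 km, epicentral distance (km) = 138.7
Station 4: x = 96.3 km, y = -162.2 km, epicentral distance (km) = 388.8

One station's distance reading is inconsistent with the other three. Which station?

Solve using three stations at a time. Using Station 1, Station 2, Station 3 (subtract circle equations pairwise → linear system) gives (x, y) ≈ (-115.2, 91.2).
Distances from that point to each station vs reported:
  Station 1: calculated 272.6 vs reported 272.7 → residual 0.1 km
  Station 2: calculated 178.9 vs reported 179.0 → residual 0.1 km
  Station 3: calculated 138.6 vs reported 138.7 → residual 0.1 km
  Station 4: calculated 330.1 vs reported 388.8 → residual 58.7 km
Station 1, Station 2, Station 3 are mutually consistent (residuals ≈ 0); Station 4 is off by 58.7 km.

Station 4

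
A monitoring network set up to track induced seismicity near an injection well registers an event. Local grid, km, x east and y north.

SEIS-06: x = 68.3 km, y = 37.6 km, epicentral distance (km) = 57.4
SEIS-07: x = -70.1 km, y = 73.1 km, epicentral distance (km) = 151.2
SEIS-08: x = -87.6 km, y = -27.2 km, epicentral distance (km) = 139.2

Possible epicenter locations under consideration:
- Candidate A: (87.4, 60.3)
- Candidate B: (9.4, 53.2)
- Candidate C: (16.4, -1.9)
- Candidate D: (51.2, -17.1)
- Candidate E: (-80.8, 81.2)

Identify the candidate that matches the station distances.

Candidate D

For each candidate, compare |candidate − station| to the reported distance:
Candidate A: residuals SEIS-06 27.7, SEIS-07 6.8, SEIS-08 56.5 → max 56.5 km
Candidate B: residuals SEIS-06 3.5, SEIS-07 69.2, SEIS-08 13.2 → max 69.2 km
Candidate C: residuals SEIS-06 7.8, SEIS-07 36.7, SEIS-08 32.2 → max 36.7 km
Candidate D: residuals SEIS-06 0.1, SEIS-07 0.0, SEIS-08 0.0 → max 0.1 km
Candidate E: residuals SEIS-06 97.9, SEIS-07 137.8, SEIS-08 30.6 → max 137.8 km
Only Candidate D has all residuals ≈ 0.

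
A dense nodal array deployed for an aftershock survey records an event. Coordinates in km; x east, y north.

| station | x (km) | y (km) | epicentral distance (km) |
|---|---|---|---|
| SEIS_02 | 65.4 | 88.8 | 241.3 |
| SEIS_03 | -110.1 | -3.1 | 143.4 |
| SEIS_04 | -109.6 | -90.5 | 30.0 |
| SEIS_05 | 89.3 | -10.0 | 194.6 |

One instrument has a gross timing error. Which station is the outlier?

Solve using three stations at a time. Using SEIS_02, SEIS_04, SEIS_05 (subtract circle equations pairwise → linear system) gives (x, y) ≈ (-82.1, -102.2).
Distances from that point to each station vs reported:
  SEIS_02: calculated 241.3 vs reported 241.3 → residual 0.0 km
  SEIS_03: calculated 103.0 vs reported 143.4 → residual 40.4 km
  SEIS_04: calculated 29.9 vs reported 30.0 → residual 0.1 km
  SEIS_05: calculated 194.6 vs reported 194.6 → residual 0.0 km
SEIS_02, SEIS_04, SEIS_05 are mutually consistent (residuals ≈ 0); SEIS_03 is off by 40.4 km.

SEIS_03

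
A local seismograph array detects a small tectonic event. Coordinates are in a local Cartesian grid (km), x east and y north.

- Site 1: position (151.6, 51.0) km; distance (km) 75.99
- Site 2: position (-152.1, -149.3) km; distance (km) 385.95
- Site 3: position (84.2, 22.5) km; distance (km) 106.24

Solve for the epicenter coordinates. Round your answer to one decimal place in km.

123.0 km east, 121.4 km north

Circle about each station: (x − 151.6)² + (y − 51.0)² = 75.99²; (x + 152.1)² + (y + 149.3)² = 385.95²; (x − 84.2)² + (y − 22.5)² = 106.24².
Subtracting the Site 1 equation from the Site 2 and Site 3 equations removes the quadratic terms:
-607.4 x − 400.6 y = -123341.58
-134.8 x − 57.0 y = -23500.13
Solving the 2×2 system: x ≈ 123.0, y ≈ 121.4 km.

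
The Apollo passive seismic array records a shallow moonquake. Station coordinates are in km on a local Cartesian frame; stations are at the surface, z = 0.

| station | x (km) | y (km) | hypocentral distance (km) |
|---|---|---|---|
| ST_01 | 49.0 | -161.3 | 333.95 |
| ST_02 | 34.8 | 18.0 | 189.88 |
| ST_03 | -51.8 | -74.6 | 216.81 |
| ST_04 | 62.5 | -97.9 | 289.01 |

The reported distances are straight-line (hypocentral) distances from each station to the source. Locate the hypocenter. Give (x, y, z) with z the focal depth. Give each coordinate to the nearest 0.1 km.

x ≈ -111.0 km, y ≈ 126.7 km, depth ≈ 54.6 km

Each station gives a sphere (x−x_i)² + (y−y_i)² + z² = d_i² (stations at z=0).
Subtracting the ST_01 sphere from ST_02 and ST_03: z² cancels, leaving linear equations in x and y:
-28.4 x + 358.6 y = 48584.54
-201.6 x + 173.4 y = 44345.74
Solving: x ≈ -110.998, y ≈ 126.693 km (keep extra digits for the depth step; rounded: -111.0, 126.7).
Then from the ST_01 sphere: z² = 333.95² − (x − 49.0)² − (y + 161.3)² with x = -110.998, y = 126.693, so z ≈ 54.619 ≈ 54.6 km.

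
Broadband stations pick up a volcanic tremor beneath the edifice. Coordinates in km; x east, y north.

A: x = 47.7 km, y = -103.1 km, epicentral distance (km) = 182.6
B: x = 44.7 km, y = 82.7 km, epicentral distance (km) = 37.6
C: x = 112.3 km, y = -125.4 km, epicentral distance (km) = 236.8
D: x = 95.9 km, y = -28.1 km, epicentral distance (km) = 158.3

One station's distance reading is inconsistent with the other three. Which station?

B

Solve using three stations at a time. Using A, C, D (subtract circle equations pairwise → linear system) gives (x, y) ≈ (-36.1, 59.0).
Distances from that point to each station vs reported:
  A: calculated 182.5 vs reported 182.6 → residual 0.1 km
  B: calculated 84.2 vs reported 37.6 → residual 46.6 km
  C: calculated 236.7 vs reported 236.8 → residual 0.1 km
  D: calculated 158.2 vs reported 158.3 → residual 0.1 km
A, C, D are mutually consistent (residuals ≈ 0); B is off by 46.6 km.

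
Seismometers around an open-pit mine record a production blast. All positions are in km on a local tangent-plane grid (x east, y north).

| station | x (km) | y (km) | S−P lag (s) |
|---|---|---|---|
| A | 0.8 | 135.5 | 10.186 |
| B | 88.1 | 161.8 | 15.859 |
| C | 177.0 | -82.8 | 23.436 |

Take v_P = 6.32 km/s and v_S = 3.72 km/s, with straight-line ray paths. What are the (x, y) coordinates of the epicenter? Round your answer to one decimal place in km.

(6.9, 43.6)

Distance from S−P lag: d = Δt · v_P v_S / (v_P − v_S) = Δt · (6.32·3.72)/(6.32−3.72) ≈ 9.0425·Δt.
So d_A = 92.11, d_B = 143.40, d_C = 211.92 km.
Circle about each station: (x − 0.8)² + (y − 135.5)² = 92.11²; (x − 88.1)² + (y − 161.8)² = 143.40²; (x − 177.0)² + (y + 82.8)² = 211.92².
Subtracting the A equation from the B and C equations removes the quadratic terms:
174.6 x + 52.6 y = 3500.65
352.4 x − 436.6 y = -16601.88
Solving the 2×2 system: x ≈ 6.9, y ≈ 43.6 km.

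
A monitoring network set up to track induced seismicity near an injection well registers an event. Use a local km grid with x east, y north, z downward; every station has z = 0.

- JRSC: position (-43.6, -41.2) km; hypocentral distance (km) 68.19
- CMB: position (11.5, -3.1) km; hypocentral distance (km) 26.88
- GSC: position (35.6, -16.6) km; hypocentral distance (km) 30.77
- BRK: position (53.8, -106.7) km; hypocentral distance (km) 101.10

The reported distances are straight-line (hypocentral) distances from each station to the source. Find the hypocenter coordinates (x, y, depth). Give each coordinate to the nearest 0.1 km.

x ≈ 15.4 km, y ≈ -16.1 km, depth ≈ 23.2 km

Each station gives a sphere (x−x_i)² + (y−y_i)² + z² = d_i² (stations at z=0).
Subtracting the JRSC sphere from CMB and GSC: z² cancels, leaving linear equations in x and y:
110.2 x + 76.2 y = 470.80
158.4 x + 49.2 y = 1647.60
Solving: x ≈ 15.400, y ≈ -16.093 km (keep extra digits for the depth step; rounded: 15.4, -16.1).
Then from the JRSC sphere: z² = 68.19² − (x + 43.6)² − (y + 41.2)² with x = 15.400, y = -16.093, so z ≈ 23.206 ≈ 23.2 km.
Check against BRK (with the unrounded solution): distance 101.11 ≈ 101.10 km. ✓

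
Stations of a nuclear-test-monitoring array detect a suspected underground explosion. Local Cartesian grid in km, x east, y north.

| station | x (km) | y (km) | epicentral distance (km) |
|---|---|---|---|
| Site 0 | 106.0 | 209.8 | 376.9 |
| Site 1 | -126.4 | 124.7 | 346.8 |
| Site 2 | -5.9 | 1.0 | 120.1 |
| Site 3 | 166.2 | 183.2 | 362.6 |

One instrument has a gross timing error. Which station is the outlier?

Site 2

Solve using three stations at a time. Using Site 0, Site 1, Site 3 (subtract circle equations pairwise → linear system) gives (x, y) ≈ (64.4, -164.5).
Distances from that point to each station vs reported:
  Site 0: calculated 376.6 vs reported 376.9 → residual 0.3 km
  Site 1: calculated 346.5 vs reported 346.8 → residual 0.3 km
  Site 2: calculated 179.8 vs reported 120.1 → residual 59.7 km
  Site 3: calculated 362.3 vs reported 362.6 → residual 0.3 km
Site 0, Site 1, Site 3 are mutually consistent (residuals ≈ 0); Site 2 is off by 59.7 km.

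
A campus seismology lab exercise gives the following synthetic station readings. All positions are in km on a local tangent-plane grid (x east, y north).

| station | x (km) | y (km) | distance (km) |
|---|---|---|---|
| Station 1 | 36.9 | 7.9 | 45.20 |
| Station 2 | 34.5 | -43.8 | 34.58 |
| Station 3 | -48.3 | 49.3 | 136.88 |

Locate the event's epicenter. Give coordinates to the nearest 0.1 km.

Circle about each station: (x − 36.9)² + (y − 7.9)² = 45.20²; (x − 34.5)² + (y + 43.8)² = 34.58²; (x + 48.3)² + (y − 49.3)² = 136.88².
Subtracting pairs of circle equations eliminates x²+y² and gives linear equations (the radical axes):
-4.8 x − 103.4 y = 2531.93
-170.4 x + 82.8 y = -13353.73
Solving the 2×2 system: x ≈ 65.0, y ≈ -27.5 km.

65.0 km east, -27.5 km north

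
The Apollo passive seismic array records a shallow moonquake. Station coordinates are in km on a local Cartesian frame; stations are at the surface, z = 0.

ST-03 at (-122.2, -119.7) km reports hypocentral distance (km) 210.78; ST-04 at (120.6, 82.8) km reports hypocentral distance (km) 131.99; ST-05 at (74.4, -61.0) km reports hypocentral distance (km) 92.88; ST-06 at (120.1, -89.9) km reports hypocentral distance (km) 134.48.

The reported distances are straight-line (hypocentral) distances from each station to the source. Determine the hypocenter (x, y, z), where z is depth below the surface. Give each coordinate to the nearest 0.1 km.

Each station gives a sphere (x−x_i)² + (y−y_i)² + z² = d_i² (stations at z=0).
Subtracting the ST-03 sphere from ST-04 and ST-05: z² cancels, leaving linear equations in x and y:
485.6 x + 405.0 y = 19146.12
393.2 x + 117.4 y = 15796.94
Solving: x ≈ 40.592, y ≈ -1.396 km (keep extra digits for the depth step; rounded: 40.6, -1.4).
Then from the ST-03 sphere: z² = 210.78² − (x + 122.2)² − (y + 119.7)² with x = 40.592, y = -1.396, so z ≈ 62.699 ≈ 62.7 km.
Check against ST-06 (with the unrounded solution): distance 134.48 ≈ 134.48 km. ✓

(40.6, -1.4, 62.7)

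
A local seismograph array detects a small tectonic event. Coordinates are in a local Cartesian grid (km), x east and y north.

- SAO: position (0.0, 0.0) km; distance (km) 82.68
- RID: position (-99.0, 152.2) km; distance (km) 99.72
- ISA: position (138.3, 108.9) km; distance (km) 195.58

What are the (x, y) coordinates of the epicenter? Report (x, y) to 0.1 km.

Circle about each station: x² + y² = 82.68²; (x + 99.0)² + (y − 152.2)² = 99.72²; (x − 138.3)² + (y − 108.9)² = 195.58².
Subtracting the SAO equation from the RID and ISA equations removes the quadratic terms:
-198.0 x + 304.4 y = 29857.74
276.6 x + 217.8 y = -429.45
Solving the 2×2 system: x ≈ -52.1, y ≈ 64.2 km.

-52.1 km east, 64.2 km north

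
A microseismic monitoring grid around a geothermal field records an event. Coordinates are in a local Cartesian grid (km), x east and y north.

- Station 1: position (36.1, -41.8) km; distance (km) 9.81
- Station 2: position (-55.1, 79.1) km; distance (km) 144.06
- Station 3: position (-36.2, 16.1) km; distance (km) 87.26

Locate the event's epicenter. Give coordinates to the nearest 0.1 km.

Circle about each station: (x − 36.1)² + (y + 41.8)² = 9.81²; (x + 55.1)² + (y − 79.1)² = 144.06²; (x + 36.2)² + (y − 16.1)² = 87.26².
Subtracting pairs of circle equations eliminates x²+y² and gives linear equations (the radical axes):
-182.4 x + 241.8 y = -14414.68
-144.6 x + 115.8 y = -8998.87
Solving the 2×2 system: x ≈ 36.6, y ≈ -32.0 km.
Check against Station 1 (with the unrounded x, y): √((x − 36.1)²+(y + 41.8)²) = 9.81 ≈ 9.81 km. ✓

x ≈ 36.6 km, y ≈ -32.0 km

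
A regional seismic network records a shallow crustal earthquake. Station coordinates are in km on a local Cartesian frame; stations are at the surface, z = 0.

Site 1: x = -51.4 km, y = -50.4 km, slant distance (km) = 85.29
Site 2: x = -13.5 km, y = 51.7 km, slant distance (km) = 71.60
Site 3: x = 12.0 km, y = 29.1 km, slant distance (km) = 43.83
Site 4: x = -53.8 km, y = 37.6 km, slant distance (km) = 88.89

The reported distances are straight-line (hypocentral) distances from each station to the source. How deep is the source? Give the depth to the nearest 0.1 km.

z ≈ 22.2 km

Each station gives a sphere (x−x_i)² + (y−y_i)² + z² = d_i² (stations at z=0).
Subtracting the Site 1 sphere from Site 2 and Site 3: z² cancels, leaving linear equations in x and y:
75.8 x + 204.2 y = -179.16
126.8 x + 159.0 y = 1162.01
Solving: x ≈ 19.202, y ≈ -8.005 km (keep extra digits for the depth step; rounded: 19.2, -8.0).
Then from the Site 1 sphere: z² = 85.29² − (x + 51.4)² − (y + 50.4)² with x = 19.202, y = -8.005, so z ≈ 22.190 ≈ 22.2 km.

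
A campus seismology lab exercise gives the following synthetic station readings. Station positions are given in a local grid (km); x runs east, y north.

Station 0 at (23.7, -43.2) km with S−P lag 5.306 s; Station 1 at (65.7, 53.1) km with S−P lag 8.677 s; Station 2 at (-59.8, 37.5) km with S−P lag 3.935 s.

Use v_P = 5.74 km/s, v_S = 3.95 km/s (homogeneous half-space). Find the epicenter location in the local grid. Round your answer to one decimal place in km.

Distance from S−P lag: d = Δt · v_P v_S / (v_P − v_S) = Δt · (5.74·3.95)/(5.74−3.95) ≈ 12.6665·Δt.
So d_Station 0 = 67.21, d_Station 1 = 109.91, d_Station 2 = 49.84 km.
Circle about each station: (x − 23.7)² + (y + 43.2)² = 67.21²; (x − 65.7)² + (y − 53.1)² = 109.91²; (x + 59.8)² + (y − 37.5)² = 49.84².
Subtracting the Station 0 equation from the Station 1 and Station 2 equations removes the quadratic terms:
84.0 x + 192.6 y = -2854.85
-167.0 x + 161.4 y = 4587.52
Solving the 2×2 system: x ≈ -29.4, y ≈ -2.0 km.

x ≈ -29.4 km, y ≈ -2.0 km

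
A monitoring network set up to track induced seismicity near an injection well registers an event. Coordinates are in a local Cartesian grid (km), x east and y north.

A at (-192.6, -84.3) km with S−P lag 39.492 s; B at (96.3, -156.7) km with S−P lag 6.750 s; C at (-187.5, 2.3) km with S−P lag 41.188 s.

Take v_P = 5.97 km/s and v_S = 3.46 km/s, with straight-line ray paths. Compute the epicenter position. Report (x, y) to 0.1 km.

131.1 km east, -113.4 km north

Distance from S−P lag: d = Δt · v_P v_S / (v_P − v_S) = Δt · (5.97·3.46)/(5.97−3.46) ≈ 8.2296·Δt.
So d_A = 325.00, d_B = 55.55, d_C = 338.96 km.
Circle about each station: (x + 192.6)² + (y + 84.3)² = 325.00²; (x − 96.3)² + (y + 156.7)² = 55.55²; (x + 187.5)² + (y − 2.3)² = 338.96².
Subtracting pairs of circle equations eliminates x²+y² and gives linear equations (the radical axes):
577.8 x − 144.8 y = 92166.53
10.2 x + 173.2 y = -18308.59
Solving the 2×2 system: x ≈ 131.1, y ≈ -113.4 km.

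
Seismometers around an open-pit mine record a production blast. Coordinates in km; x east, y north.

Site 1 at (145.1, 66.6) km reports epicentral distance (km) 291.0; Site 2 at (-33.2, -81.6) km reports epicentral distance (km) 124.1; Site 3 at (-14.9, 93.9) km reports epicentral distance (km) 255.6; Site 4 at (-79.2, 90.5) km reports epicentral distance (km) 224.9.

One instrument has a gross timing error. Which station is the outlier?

Solve using three stations at a time. Using Site 2, Site 3, Site 4 (subtract circle equations pairwise → linear system) gives (x, y) ≈ (-150.4, -122.9).
Distances from that point to each station vs reported:
  Site 1: calculated 351.0 vs reported 291.0 → residual 60.0 km
  Site 2: calculated 124.3 vs reported 124.1 → residual 0.2 km
  Site 3: calculated 255.7 vs reported 255.6 → residual 0.1 km
  Site 4: calculated 225.0 vs reported 224.9 → residual 0.1 km
Site 2, Site 3, Site 4 are mutually consistent (residuals ≈ 0); Site 1 is off by 60.0 km.

Site 1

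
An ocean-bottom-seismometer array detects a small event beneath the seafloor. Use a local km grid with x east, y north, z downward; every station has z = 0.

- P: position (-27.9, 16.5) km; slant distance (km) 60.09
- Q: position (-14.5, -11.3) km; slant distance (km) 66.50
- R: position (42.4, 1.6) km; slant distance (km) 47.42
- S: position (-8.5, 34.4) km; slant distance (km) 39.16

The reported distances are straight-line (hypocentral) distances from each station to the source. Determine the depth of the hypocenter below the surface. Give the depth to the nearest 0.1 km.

Each station gives a sphere (x−x_i)² + (y−y_i)² + z² = d_i² (stations at z=0).
Subtracting the P sphere from Q and R: z² cancels, leaving linear equations in x and y:
26.8 x − 55.6 y = -1524.16
140.6 x − 29.8 y = 2111.81
Solving: x ≈ 23.200, y ≈ 38.596 km (keep extra digits for the depth step; rounded: 23.2, 38.6).
Then from the P sphere: z² = 60.09² − (x + 27.9)² − (y − 16.5)² with x = 23.200, y = 38.596, so z ≈ 22.613 ≈ 22.6 km.
Check against S (with the unrounded solution): distance 39.16 ≈ 39.16 km. ✓

22.6 km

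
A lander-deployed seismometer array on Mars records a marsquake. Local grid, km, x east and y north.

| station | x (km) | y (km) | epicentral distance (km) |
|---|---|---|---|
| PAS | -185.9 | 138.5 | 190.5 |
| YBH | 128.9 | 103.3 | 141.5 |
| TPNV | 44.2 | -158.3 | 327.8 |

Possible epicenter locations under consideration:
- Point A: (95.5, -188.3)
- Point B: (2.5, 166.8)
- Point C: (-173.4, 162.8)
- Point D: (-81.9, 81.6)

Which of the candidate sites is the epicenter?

Point B

For each candidate, compare |candidate − station| to the reported distance:
Point A: residuals PAS 240.8, YBH 152.0, TPNV 268.4 → max 268.4 km
Point B: residuals PAS 0.0, YBH 0.0, TPNV 0.0 → max 0.0 km
Point C: residuals PAS 163.2, YBH 166.6, TPNV 60.1 → max 166.6 km
Point D: residuals PAS 72.0, YBH 70.4, TPNV 56.8 → max 72.0 km
Only Point B has all residuals ≈ 0.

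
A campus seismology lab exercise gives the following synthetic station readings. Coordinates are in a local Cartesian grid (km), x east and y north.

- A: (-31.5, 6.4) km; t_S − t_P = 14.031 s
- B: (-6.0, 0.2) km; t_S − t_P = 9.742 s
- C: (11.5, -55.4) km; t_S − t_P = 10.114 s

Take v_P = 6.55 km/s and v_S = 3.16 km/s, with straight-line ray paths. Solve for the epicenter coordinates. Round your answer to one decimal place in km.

Distance from S−P lag: d = Δt · v_P v_S / (v_P − v_S) = Δt · (6.55·3.16)/(6.55−3.16) ≈ 6.1056·Δt.
So d_A = 85.67, d_B = 59.48, d_C = 61.75 km.
Circle about each station: (x + 31.5)² + (y − 6.4)² = 85.67²; (x + 6.0)² + (y − 0.2)² = 59.48²; (x − 11.5)² + (y + 55.4)² = 61.75².
Subtracting the A equation from the B and C equations removes the quadratic terms:
51.0 x − 12.4 y = 2804.31
86.0 x − 123.6 y = 5694.49
Solving the 2×2 system: x ≈ 52.7, y ≈ -9.4 km.
Check against A (with the unrounded x, y): √((x + 31.5)²+(y − 6.4)²) = 85.67 ≈ 85.67 km. ✓

(52.7, -9.4)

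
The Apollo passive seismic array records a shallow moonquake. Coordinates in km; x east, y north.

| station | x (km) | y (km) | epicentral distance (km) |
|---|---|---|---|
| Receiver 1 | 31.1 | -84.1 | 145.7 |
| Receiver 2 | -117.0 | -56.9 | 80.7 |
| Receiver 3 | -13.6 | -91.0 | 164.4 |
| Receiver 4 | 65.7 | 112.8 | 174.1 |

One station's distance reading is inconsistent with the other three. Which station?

Solve using three stations at a time. Using Receiver 1, Receiver 2, Receiver 4 (subtract circle equations pairwise → linear system) gives (x, y) ≈ (-77.2, 13.4).
Distances from that point to each station vs reported:
  Receiver 1: calculated 145.7 vs reported 145.7 → residual 0.0 km
  Receiver 2: calculated 80.7 vs reported 80.7 → residual 0.0 km
  Receiver 3: calculated 122.2 vs reported 164.4 → residual 42.2 km
  Receiver 4: calculated 174.1 vs reported 174.1 → residual 0.0 km
Receiver 1, Receiver 2, Receiver 4 are mutually consistent (residuals ≈ 0); Receiver 3 is off by 42.2 km.

Receiver 3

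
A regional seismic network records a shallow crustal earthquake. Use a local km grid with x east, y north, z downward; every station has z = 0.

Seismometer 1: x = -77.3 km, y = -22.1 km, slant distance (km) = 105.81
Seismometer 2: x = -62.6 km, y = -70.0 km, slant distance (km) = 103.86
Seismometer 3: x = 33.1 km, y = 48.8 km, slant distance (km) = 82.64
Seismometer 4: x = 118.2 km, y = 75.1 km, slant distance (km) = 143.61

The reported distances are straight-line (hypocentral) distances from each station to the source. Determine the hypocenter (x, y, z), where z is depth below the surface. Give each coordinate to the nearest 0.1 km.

(20.7, -22.5, 39.9)

Each station gives a sphere (x−x_i)² + (y−y_i)² + z² = d_i² (stations at z=0).
Subtracting the Seismometer 1 sphere from Seismometer 2 and Seismometer 3: z² cancels, leaving linear equations in x and y:
29.4 x − 95.8 y = 2763.92
220.8 x + 141.8 y = 1379.74
Solving: x ≈ 20.698, y ≈ -22.499 km (keep extra digits for the depth step; rounded: 20.7, -22.5).
Then from the Seismometer 1 sphere: z² = 105.81² − (x + 77.3)² − (y + 22.1)² with x = 20.698, y = -22.499, so z ≈ 39.900 ≈ 39.9 km.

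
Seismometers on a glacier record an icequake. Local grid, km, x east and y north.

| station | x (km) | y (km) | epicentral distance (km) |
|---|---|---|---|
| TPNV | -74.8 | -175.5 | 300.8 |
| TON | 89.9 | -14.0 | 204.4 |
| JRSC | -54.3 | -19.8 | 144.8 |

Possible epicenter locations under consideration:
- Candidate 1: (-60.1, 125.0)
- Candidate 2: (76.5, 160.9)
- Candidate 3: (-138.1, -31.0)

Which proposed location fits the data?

For each candidate, compare |candidate − station| to the reported distance:
Candidate 1: residuals TPNV 0.1, TON 0.1, JRSC 0.1 → max 0.1 km
Candidate 2: residuals TPNV 68.1, TON 29.0, JRSC 78.3 → max 78.3 km
Candidate 3: residuals TPNV 143.0, TON 24.2, JRSC 60.3 → max 143.0 km
Only Candidate 1 has all residuals ≈ 0.

Candidate 1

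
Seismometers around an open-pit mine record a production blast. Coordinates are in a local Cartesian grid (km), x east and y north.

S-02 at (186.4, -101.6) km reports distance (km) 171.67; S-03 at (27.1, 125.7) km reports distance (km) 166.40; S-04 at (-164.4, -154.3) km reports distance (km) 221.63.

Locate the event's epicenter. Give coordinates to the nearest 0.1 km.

25.9 km east, -40.7 km north

Circle about each station: (x − 186.4)² + (y + 101.6)² = 171.67²; (x − 27.1)² + (y − 125.7)² = 166.40²; (x + 164.4)² + (y + 154.3)² = 221.63².
Subtracting the S-02 equation from the S-03 and S-04 equations removes the quadratic terms:
-318.6 x + 454.6 y = -26750.99
-701.6 x − 105.4 y = -13880.94
Solving the 2×2 system: x ≈ 25.9, y ≈ -40.7 km.
Check against S-02 (with the unrounded x, y): √((x − 186.4)²+(y + 101.6)²) = 171.67 ≈ 171.67 km. ✓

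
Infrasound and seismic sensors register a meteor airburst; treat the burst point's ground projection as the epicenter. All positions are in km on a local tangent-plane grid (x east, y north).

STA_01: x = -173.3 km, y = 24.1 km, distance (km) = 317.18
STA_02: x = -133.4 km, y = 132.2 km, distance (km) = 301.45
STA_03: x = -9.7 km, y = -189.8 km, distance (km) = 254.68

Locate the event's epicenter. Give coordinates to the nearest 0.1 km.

143.7 km east, 13.5 km north

Circle about each station: (x + 173.3)² + (y − 24.1)² = 317.18²; (x + 133.4)² + (y − 132.2)² = 301.45²; (x + 9.7)² + (y + 189.8)² = 254.68².
Subtracting pairs of circle equations eliminates x²+y² and gives linear equations (the radical axes):
79.8 x + 216.2 y = 14389.75
327.2 x − 427.8 y = 41245.68
Solving the 2×2 system: x ≈ 143.7, y ≈ 13.5 km.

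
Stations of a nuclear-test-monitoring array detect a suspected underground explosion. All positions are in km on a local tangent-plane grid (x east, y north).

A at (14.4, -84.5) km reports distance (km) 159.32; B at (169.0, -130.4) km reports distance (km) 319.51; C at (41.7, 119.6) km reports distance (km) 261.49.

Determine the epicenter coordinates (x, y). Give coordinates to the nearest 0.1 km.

Circle about each station: (x − 14.4)² + (y + 84.5)² = 159.32²; (x − 169.0)² + (y + 130.4)² = 319.51²; (x − 41.7)² + (y − 119.6)² = 261.49².
Subtracting pairs of circle equations eliminates x²+y² and gives linear equations (the radical axes):
309.2 x − 91.8 y = -38486.23
54.6 x + 408.2 y = -34298.72
Solving the 2×2 system: x ≈ -143.7, y ≈ -64.8 km.
Check against A (with the unrounded x, y): √((x − 14.4)²+(y + 84.5)²) = 159.33 ≈ 159.32 km. ✓

-143.7 km east, -64.8 km north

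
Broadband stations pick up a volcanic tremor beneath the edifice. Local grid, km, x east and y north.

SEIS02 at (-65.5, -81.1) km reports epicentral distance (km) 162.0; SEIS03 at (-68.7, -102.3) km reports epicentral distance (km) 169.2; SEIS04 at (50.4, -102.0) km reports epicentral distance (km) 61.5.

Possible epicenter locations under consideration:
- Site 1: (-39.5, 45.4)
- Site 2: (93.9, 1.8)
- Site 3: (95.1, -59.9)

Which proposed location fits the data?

Site 3

For each candidate, compare |candidate − station| to the reported distance:
Site 1: residuals SEIS02 32.9, SEIS03 18.6, SEIS04 111.2 → max 111.2 km
Site 2: residuals SEIS02 17.7, SEIS03 23.9, SEIS04 51.0 → max 51.0 km
Site 3: residuals SEIS02 0.0, SEIS03 0.0, SEIS04 0.1 → max 0.1 km
Only Site 3 has all residuals ≈ 0.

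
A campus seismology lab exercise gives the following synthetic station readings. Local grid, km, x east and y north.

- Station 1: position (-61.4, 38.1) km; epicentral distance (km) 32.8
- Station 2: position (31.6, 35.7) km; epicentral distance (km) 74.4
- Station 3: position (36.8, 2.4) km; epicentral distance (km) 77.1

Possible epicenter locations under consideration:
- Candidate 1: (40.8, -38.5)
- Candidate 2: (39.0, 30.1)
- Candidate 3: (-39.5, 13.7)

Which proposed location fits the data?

For each candidate, compare |candidate − station| to the reported distance:
Candidate 1: residuals Station 1 94.9, Station 2 0.4, Station 3 36.0 → max 94.9 km
Candidate 2: residuals Station 1 67.9, Station 2 65.1, Station 3 49.3 → max 67.9 km
Candidate 3: residuals Station 1 0.0, Station 2 0.0, Station 3 0.0 → max 0.0 km
Only Candidate 3 has all residuals ≈ 0.

Candidate 3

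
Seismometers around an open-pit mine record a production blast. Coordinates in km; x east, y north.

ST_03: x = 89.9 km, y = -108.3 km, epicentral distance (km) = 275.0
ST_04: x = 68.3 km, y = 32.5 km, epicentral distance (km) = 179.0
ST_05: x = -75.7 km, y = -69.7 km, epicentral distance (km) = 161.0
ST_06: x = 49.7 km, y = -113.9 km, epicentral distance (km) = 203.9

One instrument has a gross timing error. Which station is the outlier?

ST_06

Solve using three stations at a time. Using ST_03, ST_04, ST_05 (subtract circle equations pairwise → linear system) gives (x, y) ≈ (-101.4, 89.2).
Distances from that point to each station vs reported:
  ST_03: calculated 275.0 vs reported 275.0 → residual 0.0 km
  ST_04: calculated 179.0 vs reported 179.0 → residual 0.0 km
  ST_05: calculated 160.9 vs reported 161.0 → residual 0.1 km
  ST_06: calculated 253.1 vs reported 203.9 → residual 49.2 km
ST_03, ST_04, ST_05 are mutually consistent (residuals ≈ 0); ST_06 is off by 49.2 km.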